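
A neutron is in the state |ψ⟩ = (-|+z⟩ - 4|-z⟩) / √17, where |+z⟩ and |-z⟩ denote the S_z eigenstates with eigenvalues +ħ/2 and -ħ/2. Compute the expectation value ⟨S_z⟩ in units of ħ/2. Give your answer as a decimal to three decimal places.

-0.882

⟨σ_z⟩ = |a|² - |b|² divided by |a|²+|b|², with a, b the |+z⟩, |-z⟩ amplitudes.
= (1 - 16)/17 = -15/17.
⟨S_z⟩ = (ħ/2)·⟨σ_z⟩.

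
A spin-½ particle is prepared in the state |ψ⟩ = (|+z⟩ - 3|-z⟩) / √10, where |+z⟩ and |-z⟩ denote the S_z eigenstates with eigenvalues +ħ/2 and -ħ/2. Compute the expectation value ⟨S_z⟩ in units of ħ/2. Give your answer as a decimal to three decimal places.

⟨σ_z⟩ = |a|² - |b|² divided by |a|²+|b|², with a, b the |+z⟩, |-z⟩ amplitudes.
= (1 - 9)/10 = -8/10.
⟨S_z⟩ = (ħ/2)·⟨σ_z⟩.

-0.800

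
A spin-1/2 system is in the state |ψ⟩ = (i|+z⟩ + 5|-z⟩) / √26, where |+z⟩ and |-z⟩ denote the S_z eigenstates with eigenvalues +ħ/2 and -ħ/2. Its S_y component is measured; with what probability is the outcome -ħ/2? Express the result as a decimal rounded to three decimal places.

|-y⟩ = (|+z⟩ - i|-z⟩)/√2, so ⟨-y|ψ⟩ = (6i) / (√2·√26).
P = |6i|² / 52 = 36/52.

0.692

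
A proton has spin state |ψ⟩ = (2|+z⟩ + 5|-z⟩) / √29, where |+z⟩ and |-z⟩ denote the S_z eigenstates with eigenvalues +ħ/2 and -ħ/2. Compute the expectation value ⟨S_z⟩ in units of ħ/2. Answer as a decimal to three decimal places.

⟨σ_z⟩ = |a|² - |b|² divided by |a|²+|b|², with a, b the |+z⟩, |-z⟩ amplitudes.
= (4 - 25)/29 = -21/29.
⟨S_z⟩ = (ħ/2)·⟨σ_z⟩.

-0.724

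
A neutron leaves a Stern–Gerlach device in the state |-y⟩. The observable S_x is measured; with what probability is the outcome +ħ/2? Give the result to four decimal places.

In the S_z basis, |-y⟩ = (|+z⟩ - i|-z⟩)/√2 and |+x⟩ = (|+z⟩ + |-z⟩)/√2.
|⟨+x|-y⟩|² = 1/2.

0.5000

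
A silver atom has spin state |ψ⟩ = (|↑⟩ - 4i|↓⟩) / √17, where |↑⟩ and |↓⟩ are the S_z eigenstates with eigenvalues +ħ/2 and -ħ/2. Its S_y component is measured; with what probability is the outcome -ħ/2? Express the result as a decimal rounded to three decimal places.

|-y⟩ = (|↑⟩ - i|↓⟩)/√2, so ⟨-y|ψ⟩ = (5) / (√2·√17).
P = |5|² / 34 = 25/34.

0.735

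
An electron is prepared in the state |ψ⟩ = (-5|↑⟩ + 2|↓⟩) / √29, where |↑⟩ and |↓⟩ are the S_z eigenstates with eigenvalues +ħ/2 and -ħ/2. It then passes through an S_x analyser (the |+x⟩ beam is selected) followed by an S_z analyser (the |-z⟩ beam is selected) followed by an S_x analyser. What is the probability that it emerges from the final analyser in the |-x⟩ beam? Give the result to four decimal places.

First analyser (S_x): P(|+x⟩) = |⟨+x|ψ⟩|² = 9/58.
After stage 1 the state is |+x⟩; P(|-z⟩) = |⟨-z|+x⟩|² = 1/2.
After stage 2 the state is |-z⟩; P(|-x⟩) = |⟨-x|-z⟩|² = 1/2.
Joint probability = 9/58 × 1/2 × 1/2 = 0.0388.

0.0388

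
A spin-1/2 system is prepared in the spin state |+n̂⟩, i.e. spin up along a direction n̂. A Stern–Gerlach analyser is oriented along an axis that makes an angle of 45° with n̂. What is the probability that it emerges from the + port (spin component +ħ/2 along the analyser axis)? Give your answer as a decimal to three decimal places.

0.854

For spin-½, the probability of finding spin-up along an axis at angle θ to the initial spin direction is cos²(θ/2); spin-down is sin²(θ/2).
θ = 45°, so P = cos²(22.5°) ≈ 0.854.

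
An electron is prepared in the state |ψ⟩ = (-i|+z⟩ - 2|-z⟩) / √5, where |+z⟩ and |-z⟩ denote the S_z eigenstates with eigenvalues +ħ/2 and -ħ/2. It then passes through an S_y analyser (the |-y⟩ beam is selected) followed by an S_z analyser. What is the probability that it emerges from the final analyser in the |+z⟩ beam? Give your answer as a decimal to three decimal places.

0.450

First analyser (S_y): P(|-y⟩) = |⟨-y|ψ⟩|² = 9/10.
After stage 1 the state is |-y⟩; P(|+z⟩) = |⟨+z|-y⟩|² = 1/2.
Joint probability = 9/10 × 1/2 = 0.450.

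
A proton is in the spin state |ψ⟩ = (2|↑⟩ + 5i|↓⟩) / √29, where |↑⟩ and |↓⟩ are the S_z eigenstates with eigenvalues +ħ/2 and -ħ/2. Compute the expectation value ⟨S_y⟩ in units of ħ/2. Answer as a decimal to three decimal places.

0.690

⟨σ_y⟩ = 2 Im(a* b)/(|a|²+|b|²) with a = 2, b = 5i.
a* b = 10i, so ⟨σ_y⟩ = 20/29.
⟨S_y⟩ = (ħ/2)·⟨σ_y⟩.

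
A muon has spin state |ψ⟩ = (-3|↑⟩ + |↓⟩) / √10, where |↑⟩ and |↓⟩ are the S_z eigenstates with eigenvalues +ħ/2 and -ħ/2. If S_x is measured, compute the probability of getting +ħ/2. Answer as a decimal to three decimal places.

|+x⟩ = (|↑⟩ + |↓⟩)/√2, so ⟨+x|ψ⟩ = (-2) / (√2·√10).
P = |-2|² / 20 = 4/20.

0.200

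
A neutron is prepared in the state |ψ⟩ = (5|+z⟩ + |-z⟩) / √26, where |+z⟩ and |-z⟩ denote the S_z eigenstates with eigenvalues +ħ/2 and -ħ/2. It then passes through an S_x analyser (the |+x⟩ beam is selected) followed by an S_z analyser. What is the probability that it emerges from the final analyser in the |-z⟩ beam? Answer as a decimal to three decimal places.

First analyser (S_x): P(|+x⟩) = |⟨+x|ψ⟩|² = 36/52.
After stage 1 the state is |+x⟩; P(|-z⟩) = |⟨-z|+x⟩|² = 1/2.
Joint probability = 36/52 × 1/2 = 0.346.

0.346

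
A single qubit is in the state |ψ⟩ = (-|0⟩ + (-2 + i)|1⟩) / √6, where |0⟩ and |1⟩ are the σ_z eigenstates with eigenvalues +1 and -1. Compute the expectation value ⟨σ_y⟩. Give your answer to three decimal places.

-0.333

⟨σ_y⟩ = 2 Im(a* b)/(|a|²+|b|²) with a = -1, b = (-2 + i).
a* b = (2 - i), so ⟨σ_y⟩ = -2/6.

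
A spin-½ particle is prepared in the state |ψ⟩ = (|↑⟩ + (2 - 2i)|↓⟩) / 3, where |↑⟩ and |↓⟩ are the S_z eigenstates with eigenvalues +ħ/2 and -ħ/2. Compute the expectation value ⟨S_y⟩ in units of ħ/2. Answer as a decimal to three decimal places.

⟨σ_y⟩ = 2 Im(a* b)/(|a|²+|b|²) with a = 1, b = (2 - 2i).
a* b = (2 - 2i), so ⟨σ_y⟩ = -4/9.
⟨S_y⟩ = (ħ/2)·⟨σ_y⟩.

-0.444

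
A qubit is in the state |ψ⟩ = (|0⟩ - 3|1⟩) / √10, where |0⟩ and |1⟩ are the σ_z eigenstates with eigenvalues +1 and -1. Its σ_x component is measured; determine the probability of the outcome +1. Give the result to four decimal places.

0.2000

|+x⟩ = (|0⟩ + |1⟩)/√2, so ⟨+x|ψ⟩ = (-2) / (√2·√10).
P = |-2|² / 20 = 4/20.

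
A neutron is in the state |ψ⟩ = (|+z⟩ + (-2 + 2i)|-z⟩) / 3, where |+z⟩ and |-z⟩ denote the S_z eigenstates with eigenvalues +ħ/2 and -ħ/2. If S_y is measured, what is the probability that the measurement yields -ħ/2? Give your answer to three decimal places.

0.278

|-y⟩ = (|+z⟩ - i|-z⟩)/√2, so ⟨-y|ψ⟩ = (-1 - 2i) / (√2·3).
P = |-1 - 2i|² / 18 = 5/18.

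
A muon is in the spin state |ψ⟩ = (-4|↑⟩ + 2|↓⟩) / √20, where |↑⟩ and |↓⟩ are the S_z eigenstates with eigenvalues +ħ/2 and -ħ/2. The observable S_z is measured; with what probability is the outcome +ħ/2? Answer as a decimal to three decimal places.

The +ħ/2 outcome corresponds to |↑⟩. Its amplitude in |ψ⟩ is -4/√20.
P = |-4|² / 20 = 16/20.

0.800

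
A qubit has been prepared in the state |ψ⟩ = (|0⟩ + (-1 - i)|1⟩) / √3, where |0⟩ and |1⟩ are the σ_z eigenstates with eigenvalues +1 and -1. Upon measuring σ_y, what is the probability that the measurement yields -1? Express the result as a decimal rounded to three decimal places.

|-y⟩ = (|0⟩ - i|1⟩)/√2, so ⟨-y|ψ⟩ = (2 - i) / (√2·√3).
P = |2 - i|² / 6 = 5/6.

0.833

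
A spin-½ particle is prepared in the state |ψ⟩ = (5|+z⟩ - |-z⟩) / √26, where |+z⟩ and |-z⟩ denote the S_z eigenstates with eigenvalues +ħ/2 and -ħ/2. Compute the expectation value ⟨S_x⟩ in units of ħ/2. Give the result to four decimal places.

⟨σ_x⟩ = 2 Re(a* b)/(|a|²+|b|²) with a = 5, b = -1.
a* b = -5, so ⟨σ_x⟩ = -10/26.
⟨S_x⟩ = (ħ/2)·⟨σ_x⟩.

-0.3846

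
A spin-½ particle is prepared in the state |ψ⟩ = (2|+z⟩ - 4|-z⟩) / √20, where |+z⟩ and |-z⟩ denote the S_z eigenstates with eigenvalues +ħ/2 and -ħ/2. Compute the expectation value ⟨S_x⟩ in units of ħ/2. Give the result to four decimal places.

⟨σ_x⟩ = 2 Re(a* b)/(|a|²+|b|²) with a = 2, b = -4.
a* b = -8, so ⟨σ_x⟩ = -16/20.
⟨S_x⟩ = (ħ/2)·⟨σ_x⟩.

-0.8000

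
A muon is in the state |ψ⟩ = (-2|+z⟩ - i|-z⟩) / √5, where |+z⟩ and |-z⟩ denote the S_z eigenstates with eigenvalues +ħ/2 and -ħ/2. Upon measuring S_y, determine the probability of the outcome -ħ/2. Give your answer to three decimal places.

|-y⟩ = (|+z⟩ - i|-z⟩)/√2, so ⟨-y|ψ⟩ = (-1) / (√2·√5).
P = |-1|² / 10 = 1/10.

0.100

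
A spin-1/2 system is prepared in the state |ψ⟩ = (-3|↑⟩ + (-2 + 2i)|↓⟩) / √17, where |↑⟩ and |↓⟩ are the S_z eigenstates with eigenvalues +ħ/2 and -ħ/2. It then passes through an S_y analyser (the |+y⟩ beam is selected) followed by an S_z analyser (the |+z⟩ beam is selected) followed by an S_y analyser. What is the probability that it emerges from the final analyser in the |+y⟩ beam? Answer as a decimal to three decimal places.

0.037

First analyser (S_y): P(|+y⟩) = |⟨+y|ψ⟩|² = 5/34.
After stage 1 the state is |+y⟩; P(|+z⟩) = |⟨+z|+y⟩|² = 1/2.
After stage 2 the state is |+z⟩; P(|+y⟩) = |⟨+y|+z⟩|² = 1/2.
Joint probability = 5/34 × 1/2 × 1/2 = 0.037.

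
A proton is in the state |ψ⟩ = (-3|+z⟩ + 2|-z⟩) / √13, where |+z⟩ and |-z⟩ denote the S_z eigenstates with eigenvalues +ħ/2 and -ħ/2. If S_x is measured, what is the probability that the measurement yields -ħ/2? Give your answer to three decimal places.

0.962

|-x⟩ = (|+z⟩ - |-z⟩)/√2, so ⟨-x|ψ⟩ = (-5) / (√2·√13).
P = |-5|² / 26 = 25/26.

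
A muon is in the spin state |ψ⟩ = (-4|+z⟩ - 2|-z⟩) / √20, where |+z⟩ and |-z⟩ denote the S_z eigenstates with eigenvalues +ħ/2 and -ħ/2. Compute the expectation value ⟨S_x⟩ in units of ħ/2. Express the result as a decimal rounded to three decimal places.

⟨σ_x⟩ = 2 Re(a* b)/(|a|²+|b|²) with a = -4, b = -2.
a* b = 8, so ⟨σ_x⟩ = 16/20.
⟨S_x⟩ = (ħ/2)·⟨σ_x⟩.

0.800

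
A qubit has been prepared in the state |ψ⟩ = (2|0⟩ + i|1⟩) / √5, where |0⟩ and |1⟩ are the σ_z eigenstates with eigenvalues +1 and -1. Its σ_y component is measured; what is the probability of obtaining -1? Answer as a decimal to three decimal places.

0.100

|-y⟩ = (|0⟩ - i|1⟩)/√2, so ⟨-y|ψ⟩ = (1) / (√2·√5).
P = |1|² / 10 = 1/10.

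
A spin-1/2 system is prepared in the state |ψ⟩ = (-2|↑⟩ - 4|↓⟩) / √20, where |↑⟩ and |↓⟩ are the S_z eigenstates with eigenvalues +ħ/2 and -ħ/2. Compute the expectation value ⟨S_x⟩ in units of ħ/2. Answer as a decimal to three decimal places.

⟨σ_x⟩ = 2 Re(a* b)/(|a|²+|b|²) with a = -2, b = -4.
a* b = 8, so ⟨σ_x⟩ = 16/20.
⟨S_x⟩ = (ħ/2)·⟨σ_x⟩.

0.800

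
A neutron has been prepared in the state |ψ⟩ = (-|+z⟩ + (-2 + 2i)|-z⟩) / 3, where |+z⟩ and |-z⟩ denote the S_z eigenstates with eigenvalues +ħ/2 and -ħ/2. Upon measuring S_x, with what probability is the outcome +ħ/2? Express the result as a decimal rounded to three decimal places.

|+x⟩ = (|+z⟩ + |-z⟩)/√2, so ⟨+x|ψ⟩ = (-3 + 2i) / (√2·3).
P = |-3 + 2i|² / 18 = 13/18.

0.722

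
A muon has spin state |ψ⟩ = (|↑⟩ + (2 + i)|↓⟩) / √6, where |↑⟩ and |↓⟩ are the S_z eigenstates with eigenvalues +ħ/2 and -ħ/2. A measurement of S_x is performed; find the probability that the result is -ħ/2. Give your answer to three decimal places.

|-x⟩ = (|↑⟩ - |↓⟩)/√2, so ⟨-x|ψ⟩ = (-1 - i) / (√2·√6).
P = |-1 - i|² / 12 = 2/12.

0.167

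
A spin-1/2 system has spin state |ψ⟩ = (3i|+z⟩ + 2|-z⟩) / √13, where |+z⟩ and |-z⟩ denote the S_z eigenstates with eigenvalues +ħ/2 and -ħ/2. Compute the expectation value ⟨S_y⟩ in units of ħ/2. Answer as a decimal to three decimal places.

-0.923

⟨σ_y⟩ = 2 Im(a* b)/(|a|²+|b|²) with a = 3i, b = 2.
a* b = -6i, so ⟨σ_y⟩ = -12/13.
⟨S_y⟩ = (ħ/2)·⟨σ_y⟩.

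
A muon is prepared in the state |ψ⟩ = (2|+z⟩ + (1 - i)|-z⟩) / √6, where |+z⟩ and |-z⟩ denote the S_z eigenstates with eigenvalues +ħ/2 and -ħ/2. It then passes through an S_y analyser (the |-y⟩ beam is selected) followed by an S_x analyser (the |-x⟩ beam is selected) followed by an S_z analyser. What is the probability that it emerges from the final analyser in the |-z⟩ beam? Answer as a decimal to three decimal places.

First analyser (S_y): P(|-y⟩) = |⟨-y|ψ⟩|² = 10/12.
After stage 1 the state is |-y⟩; P(|-x⟩) = |⟨-x|-y⟩|² = 1/2.
After stage 2 the state is |-x⟩; P(|-z⟩) = |⟨-z|-x⟩|² = 1/2.
Joint probability = 10/12 × 1/2 × 1/2 = 0.208.

0.208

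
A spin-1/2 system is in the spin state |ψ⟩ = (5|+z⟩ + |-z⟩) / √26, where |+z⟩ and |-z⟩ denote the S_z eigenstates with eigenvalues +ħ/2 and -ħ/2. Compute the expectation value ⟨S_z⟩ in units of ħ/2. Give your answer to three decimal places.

0.923

⟨σ_z⟩ = |a|² - |b|² divided by |a|²+|b|², with a, b the |+z⟩, |-z⟩ amplitudes.
= (25 - 1)/26 = 24/26.
⟨S_z⟩ = (ħ/2)·⟨σ_z⟩.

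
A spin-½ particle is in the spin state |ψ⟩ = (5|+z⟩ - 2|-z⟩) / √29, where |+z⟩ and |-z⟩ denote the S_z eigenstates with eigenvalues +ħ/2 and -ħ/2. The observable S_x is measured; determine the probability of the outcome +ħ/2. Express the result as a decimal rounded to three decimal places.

|+x⟩ = (|+z⟩ + |-z⟩)/√2, so ⟨+x|ψ⟩ = (3) / (√2·√29).
P = |3|² / 58 = 9/58.

0.155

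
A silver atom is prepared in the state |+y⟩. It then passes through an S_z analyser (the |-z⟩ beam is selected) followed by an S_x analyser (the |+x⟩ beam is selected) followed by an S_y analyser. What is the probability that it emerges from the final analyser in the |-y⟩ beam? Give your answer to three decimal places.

First analyser (S_z): from |+y⟩, P(|-z⟩) = 1/2.
After stage 1 the state is |-z⟩; P(|+x⟩) = |⟨+x|-z⟩|² = 1/2.
After stage 2 the state is |+x⟩; P(|-y⟩) = |⟨-y|+x⟩|² = 1/2.
Joint probability = 1/2 × 1/2 × 1/2 = 0.125.

0.125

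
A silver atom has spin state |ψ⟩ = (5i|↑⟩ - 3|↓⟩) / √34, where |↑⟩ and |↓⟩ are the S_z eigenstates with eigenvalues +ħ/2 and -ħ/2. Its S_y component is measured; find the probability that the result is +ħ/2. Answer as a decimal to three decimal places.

0.941

|+y⟩ = (|↑⟩ + i|↓⟩)/√2, so ⟨+y|ψ⟩ = (8i) / (√2·√34).
P = |8i|² / 68 = 64/68.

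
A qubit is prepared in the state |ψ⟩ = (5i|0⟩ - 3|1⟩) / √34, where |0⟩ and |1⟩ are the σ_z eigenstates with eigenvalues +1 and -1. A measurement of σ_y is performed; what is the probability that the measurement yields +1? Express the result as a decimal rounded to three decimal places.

|+y⟩ = (|0⟩ + i|1⟩)/√2, so ⟨+y|ψ⟩ = (8i) / (√2·√34).
P = |8i|² / 68 = 64/68.

0.941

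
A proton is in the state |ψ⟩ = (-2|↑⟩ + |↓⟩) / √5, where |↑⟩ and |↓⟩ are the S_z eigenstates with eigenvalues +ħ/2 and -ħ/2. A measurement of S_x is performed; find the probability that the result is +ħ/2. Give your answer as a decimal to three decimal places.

|+x⟩ = (|↑⟩ + |↓⟩)/√2, so ⟨+x|ψ⟩ = (-1) / (√2·√5).
P = |-1|² / 10 = 1/10.

0.100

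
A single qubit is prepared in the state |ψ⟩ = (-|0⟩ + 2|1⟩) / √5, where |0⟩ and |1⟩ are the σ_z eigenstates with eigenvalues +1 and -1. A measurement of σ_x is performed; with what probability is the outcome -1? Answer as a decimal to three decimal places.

0.900

|-x⟩ = (|0⟩ - |1⟩)/√2, so ⟨-x|ψ⟩ = (-3) / (√2·√5).
P = |-3|² / 10 = 9/10.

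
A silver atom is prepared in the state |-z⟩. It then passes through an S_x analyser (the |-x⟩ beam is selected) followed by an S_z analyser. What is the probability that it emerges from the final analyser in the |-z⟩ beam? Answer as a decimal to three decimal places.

0.250

First analyser (S_x): from |-z⟩, P(|-x⟩) = 1/2.
After stage 1 the state is |-x⟩; P(|-z⟩) = |⟨-z|-x⟩|² = 1/2.
Joint probability = 1/2 × 1/2 = 0.250.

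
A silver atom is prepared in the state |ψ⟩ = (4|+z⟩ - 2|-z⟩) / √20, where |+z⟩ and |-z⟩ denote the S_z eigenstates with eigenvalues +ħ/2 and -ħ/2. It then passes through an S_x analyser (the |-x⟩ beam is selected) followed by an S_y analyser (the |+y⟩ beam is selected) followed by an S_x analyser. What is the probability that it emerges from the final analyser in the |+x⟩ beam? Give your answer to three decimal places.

0.225

First analyser (S_x): P(|-x⟩) = |⟨-x|ψ⟩|² = 36/40.
After stage 1 the state is |-x⟩; P(|+y⟩) = |⟨+y|-x⟩|² = 1/2.
After stage 2 the state is |+y⟩; P(|+x⟩) = |⟨+x|+y⟩|² = 1/2.
Joint probability = 36/40 × 1/2 × 1/2 = 0.225.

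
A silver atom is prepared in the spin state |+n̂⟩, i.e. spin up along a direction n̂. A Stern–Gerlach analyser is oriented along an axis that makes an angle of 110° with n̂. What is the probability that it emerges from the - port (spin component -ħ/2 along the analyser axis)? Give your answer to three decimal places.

0.671

For spin-½, the probability of finding spin-up along an axis at angle θ to the initial spin direction is cos²(θ/2); spin-down is sin²(θ/2).
θ = 110°, so P = sin²(55°) ≈ 0.671.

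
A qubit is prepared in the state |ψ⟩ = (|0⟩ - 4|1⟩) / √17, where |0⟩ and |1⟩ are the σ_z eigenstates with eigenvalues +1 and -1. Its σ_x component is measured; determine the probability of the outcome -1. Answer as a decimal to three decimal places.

|-x⟩ = (|0⟩ - |1⟩)/√2, so ⟨-x|ψ⟩ = (5) / (√2·√17).
P = |5|² / 34 = 25/34.

0.735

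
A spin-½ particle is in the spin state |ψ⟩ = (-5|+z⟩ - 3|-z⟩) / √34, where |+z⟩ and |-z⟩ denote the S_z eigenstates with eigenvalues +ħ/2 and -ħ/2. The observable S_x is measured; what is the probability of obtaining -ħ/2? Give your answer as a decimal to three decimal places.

0.059

|-x⟩ = (|+z⟩ - |-z⟩)/√2, so ⟨-x|ψ⟩ = (-2) / (√2·√34).
P = |-2|² / 68 = 4/68.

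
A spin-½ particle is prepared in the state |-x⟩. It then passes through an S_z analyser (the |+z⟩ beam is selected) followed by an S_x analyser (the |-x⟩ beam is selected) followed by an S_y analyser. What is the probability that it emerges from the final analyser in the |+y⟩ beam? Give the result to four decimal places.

0.1250

First analyser (S_z): from |-x⟩, P(|+z⟩) = 1/2.
After stage 1 the state is |+z⟩; P(|-x⟩) = |⟨-x|+z⟩|² = 1/2.
After stage 2 the state is |-x⟩; P(|+y⟩) = |⟨+y|-x⟩|² = 1/2.
Joint probability = 1/2 × 1/2 × 1/2 = 0.1250.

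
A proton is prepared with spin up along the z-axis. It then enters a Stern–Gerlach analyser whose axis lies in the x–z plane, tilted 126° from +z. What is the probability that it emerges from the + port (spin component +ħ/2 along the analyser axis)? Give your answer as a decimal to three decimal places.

For spin-½, the probability of finding spin-up along an axis at angle θ to the initial spin direction is cos²(θ/2); spin-down is sin²(θ/2).
θ = 126°, so P = cos²(63°) ≈ 0.206.

0.206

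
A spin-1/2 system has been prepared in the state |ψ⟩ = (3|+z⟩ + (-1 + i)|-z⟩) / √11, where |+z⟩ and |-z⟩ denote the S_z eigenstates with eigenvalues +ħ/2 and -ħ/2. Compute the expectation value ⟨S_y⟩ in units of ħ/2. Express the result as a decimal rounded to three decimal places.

0.545

⟨σ_y⟩ = 2 Im(a* b)/(|a|²+|b|²) with a = 3, b = (-1 + i).
a* b = (-3 + 3i), so ⟨σ_y⟩ = 6/11.
⟨S_y⟩ = (ħ/2)·⟨σ_y⟩.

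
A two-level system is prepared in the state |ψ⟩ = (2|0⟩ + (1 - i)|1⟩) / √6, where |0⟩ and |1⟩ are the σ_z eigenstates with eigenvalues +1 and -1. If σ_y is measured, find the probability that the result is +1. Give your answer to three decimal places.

0.167

|+y⟩ = (|0⟩ + i|1⟩)/√2, so ⟨+y|ψ⟩ = (1 - i) / (√2·√6).
P = |1 - i|² / 12 = 2/12.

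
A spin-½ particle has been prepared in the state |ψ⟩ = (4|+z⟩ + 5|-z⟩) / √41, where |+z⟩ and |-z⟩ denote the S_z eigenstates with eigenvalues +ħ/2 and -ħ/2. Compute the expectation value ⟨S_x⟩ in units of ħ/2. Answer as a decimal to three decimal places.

⟨σ_x⟩ = 2 Re(a* b)/(|a|²+|b|²) with a = 4, b = 5.
a* b = 20, so ⟨σ_x⟩ = 40/41.
⟨S_x⟩ = (ħ/2)·⟨σ_x⟩.

0.976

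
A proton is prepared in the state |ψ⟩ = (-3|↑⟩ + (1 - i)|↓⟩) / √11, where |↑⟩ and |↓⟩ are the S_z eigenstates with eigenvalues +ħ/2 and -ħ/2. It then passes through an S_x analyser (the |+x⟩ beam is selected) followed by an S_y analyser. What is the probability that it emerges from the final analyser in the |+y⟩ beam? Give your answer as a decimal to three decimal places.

0.114

First analyser (S_x): P(|+x⟩) = |⟨+x|ψ⟩|² = 5/22.
After stage 1 the state is |+x⟩; P(|+y⟩) = |⟨+y|+x⟩|² = 1/2.
Joint probability = 5/22 × 1/2 = 0.114.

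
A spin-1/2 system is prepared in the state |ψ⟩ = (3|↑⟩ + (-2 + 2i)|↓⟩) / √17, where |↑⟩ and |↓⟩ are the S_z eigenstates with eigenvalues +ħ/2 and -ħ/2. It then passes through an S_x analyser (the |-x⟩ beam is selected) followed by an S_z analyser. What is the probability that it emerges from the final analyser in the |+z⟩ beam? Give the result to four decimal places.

0.4265

First analyser (S_x): P(|-x⟩) = |⟨-x|ψ⟩|² = 29/34.
After stage 1 the state is |-x⟩; P(|+z⟩) = |⟨+z|-x⟩|² = 1/2.
Joint probability = 29/34 × 1/2 = 0.4265.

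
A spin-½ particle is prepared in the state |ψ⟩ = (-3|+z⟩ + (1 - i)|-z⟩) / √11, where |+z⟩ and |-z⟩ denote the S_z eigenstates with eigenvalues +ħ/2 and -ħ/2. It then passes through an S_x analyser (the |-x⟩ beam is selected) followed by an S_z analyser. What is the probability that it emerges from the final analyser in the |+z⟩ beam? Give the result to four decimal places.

First analyser (S_x): P(|-x⟩) = |⟨-x|ψ⟩|² = 17/22.
After stage 1 the state is |-x⟩; P(|+z⟩) = |⟨+z|-x⟩|² = 1/2.
Joint probability = 17/22 × 1/2 = 0.3864.

0.3864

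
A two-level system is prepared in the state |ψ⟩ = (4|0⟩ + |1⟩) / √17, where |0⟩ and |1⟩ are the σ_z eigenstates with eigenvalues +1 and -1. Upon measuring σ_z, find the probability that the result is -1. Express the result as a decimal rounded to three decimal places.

0.059

The -1 outcome corresponds to |1⟩. Its amplitude in |ψ⟩ is 1/√17.
P = |1|² / 17 = 1/17.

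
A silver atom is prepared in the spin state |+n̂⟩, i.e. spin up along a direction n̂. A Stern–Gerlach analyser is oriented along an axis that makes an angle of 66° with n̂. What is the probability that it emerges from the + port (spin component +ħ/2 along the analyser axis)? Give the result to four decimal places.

0.7034

For spin-½, the probability of finding spin-up along an axis at angle θ to the initial spin direction is cos²(θ/2); spin-down is sin²(θ/2).
θ = 66°, so P = cos²(33°) ≈ 0.7034.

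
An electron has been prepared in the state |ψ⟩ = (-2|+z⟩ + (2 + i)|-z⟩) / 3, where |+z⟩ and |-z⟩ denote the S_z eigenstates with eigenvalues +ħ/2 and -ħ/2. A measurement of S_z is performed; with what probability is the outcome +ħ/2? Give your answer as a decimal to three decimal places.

0.444

The +ħ/2 outcome corresponds to |+z⟩. Its amplitude in |ψ⟩ is -2/3.
P = |-2|² / 9 = 4/9.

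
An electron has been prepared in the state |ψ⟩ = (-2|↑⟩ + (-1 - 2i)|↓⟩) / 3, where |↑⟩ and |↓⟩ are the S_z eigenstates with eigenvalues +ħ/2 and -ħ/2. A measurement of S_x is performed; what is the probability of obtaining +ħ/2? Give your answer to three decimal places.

|+x⟩ = (|↑⟩ + |↓⟩)/√2, so ⟨+x|ψ⟩ = (-3 - 2i) / (√2·3).
P = |-3 - 2i|² / 18 = 13/18.

0.722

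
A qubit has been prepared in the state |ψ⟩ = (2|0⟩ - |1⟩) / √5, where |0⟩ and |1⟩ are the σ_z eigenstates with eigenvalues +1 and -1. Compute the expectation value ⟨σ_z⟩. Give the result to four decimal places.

⟨σ_z⟩ = |a|² - |b|² divided by |a|²+|b|², with a, b the |0⟩, |1⟩ amplitudes.
= (4 - 1)/5 = 3/5.

0.6000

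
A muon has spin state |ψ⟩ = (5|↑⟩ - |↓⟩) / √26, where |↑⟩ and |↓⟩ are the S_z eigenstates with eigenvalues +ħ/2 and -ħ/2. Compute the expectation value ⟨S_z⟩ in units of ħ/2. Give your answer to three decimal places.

0.923

⟨σ_z⟩ = |a|² - |b|² divided by |a|²+|b|², with a, b the |↑⟩, |↓⟩ amplitudes.
= (25 - 1)/26 = 24/26.
⟨S_z⟩ = (ħ/2)·⟨σ_z⟩.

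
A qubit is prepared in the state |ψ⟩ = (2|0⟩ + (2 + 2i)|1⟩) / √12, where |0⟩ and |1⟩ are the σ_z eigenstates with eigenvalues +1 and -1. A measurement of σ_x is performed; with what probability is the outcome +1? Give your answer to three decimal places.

|+x⟩ = (|0⟩ + |1⟩)/√2, so ⟨+x|ψ⟩ = (4 + 2i) / (√2·√12).
P = |4 + 2i|² / 24 = 20/24.

0.833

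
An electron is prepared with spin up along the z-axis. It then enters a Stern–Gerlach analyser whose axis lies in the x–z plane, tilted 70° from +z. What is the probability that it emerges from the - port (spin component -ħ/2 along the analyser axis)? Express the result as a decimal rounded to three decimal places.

0.329

For spin-½, the probability of finding spin-up along an axis at angle θ to the initial spin direction is cos²(θ/2); spin-down is sin²(θ/2).
θ = 70°, so P = sin²(35°) ≈ 0.329.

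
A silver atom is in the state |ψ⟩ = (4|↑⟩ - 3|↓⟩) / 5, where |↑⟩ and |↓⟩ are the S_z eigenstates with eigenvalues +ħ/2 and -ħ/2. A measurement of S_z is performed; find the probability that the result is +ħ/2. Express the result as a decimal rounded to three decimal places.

0.640

The +ħ/2 outcome corresponds to |↑⟩. Its amplitude in |ψ⟩ is 4/5.
P = |4|² / 25 = 16/25.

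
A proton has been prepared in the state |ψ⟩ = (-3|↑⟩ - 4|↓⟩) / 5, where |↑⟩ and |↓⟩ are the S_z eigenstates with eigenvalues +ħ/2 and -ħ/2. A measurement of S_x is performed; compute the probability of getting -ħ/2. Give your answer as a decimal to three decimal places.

0.020

|-x⟩ = (|↑⟩ - |↓⟩)/√2, so ⟨-x|ψ⟩ = (1) / (√2·5).
P = |1|² / 50 = 1/50.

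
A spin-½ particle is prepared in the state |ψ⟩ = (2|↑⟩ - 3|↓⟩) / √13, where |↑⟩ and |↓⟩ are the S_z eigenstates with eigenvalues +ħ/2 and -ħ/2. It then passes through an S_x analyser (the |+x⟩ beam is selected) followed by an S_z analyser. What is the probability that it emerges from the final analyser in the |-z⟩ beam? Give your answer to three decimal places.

First analyser (S_x): P(|+x⟩) = |⟨+x|ψ⟩|² = 1/26.
After stage 1 the state is |+x⟩; P(|-z⟩) = |⟨-z|+x⟩|² = 1/2.
Joint probability = 1/26 × 1/2 = 0.019.

0.019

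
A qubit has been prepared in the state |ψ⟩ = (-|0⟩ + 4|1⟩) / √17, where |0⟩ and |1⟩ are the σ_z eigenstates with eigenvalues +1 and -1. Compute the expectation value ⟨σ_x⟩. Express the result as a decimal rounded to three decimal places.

-0.471

⟨σ_x⟩ = 2 Re(a* b)/(|a|²+|b|²) with a = -1, b = 4.
a* b = -4, so ⟨σ_x⟩ = -8/17.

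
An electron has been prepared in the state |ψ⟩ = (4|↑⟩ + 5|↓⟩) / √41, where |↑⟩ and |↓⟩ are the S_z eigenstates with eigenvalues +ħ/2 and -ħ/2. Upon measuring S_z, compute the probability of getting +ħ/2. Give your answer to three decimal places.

0.390

The +ħ/2 outcome corresponds to |↑⟩. Its amplitude in |ψ⟩ is 4/√41.
P = |4|² / 41 = 16/41.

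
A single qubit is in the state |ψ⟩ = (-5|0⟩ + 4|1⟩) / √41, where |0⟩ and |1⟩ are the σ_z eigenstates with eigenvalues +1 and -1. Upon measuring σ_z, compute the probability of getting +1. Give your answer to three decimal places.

0.610

The +1 outcome corresponds to |0⟩. Its amplitude in |ψ⟩ is -5/√41.
P = |-5|² / 41 = 25/41.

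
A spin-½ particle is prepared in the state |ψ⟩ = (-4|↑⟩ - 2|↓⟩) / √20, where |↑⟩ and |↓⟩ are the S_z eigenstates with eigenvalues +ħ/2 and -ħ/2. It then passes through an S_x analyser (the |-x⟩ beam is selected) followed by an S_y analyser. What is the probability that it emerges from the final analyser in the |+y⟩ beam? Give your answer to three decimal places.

0.050

First analyser (S_x): P(|-x⟩) = |⟨-x|ψ⟩|² = 4/40.
After stage 1 the state is |-x⟩; P(|+y⟩) = |⟨+y|-x⟩|² = 1/2.
Joint probability = 4/40 × 1/2 = 0.050.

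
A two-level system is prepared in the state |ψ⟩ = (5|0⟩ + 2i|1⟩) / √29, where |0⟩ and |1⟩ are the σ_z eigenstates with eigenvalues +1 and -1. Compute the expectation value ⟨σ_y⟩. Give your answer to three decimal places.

0.690

⟨σ_y⟩ = 2 Im(a* b)/(|a|²+|b|²) with a = 5, b = 2i.
a* b = 10i, so ⟨σ_y⟩ = 20/29.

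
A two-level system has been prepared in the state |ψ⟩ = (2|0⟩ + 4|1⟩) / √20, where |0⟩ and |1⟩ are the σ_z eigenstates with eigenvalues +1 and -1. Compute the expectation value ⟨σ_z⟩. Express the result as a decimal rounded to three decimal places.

-0.600

⟨σ_z⟩ = |a|² - |b|² divided by |a|²+|b|², with a, b the |0⟩, |1⟩ amplitudes.
= (4 - 16)/20 = -12/20.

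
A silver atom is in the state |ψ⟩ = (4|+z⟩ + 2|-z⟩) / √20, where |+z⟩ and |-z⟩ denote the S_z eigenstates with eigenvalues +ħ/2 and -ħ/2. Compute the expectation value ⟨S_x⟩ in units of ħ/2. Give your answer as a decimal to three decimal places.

⟨σ_x⟩ = 2 Re(a* b)/(|a|²+|b|²) with a = 4, b = 2.
a* b = 8, so ⟨σ_x⟩ = 16/20.
⟨S_x⟩ = (ħ/2)·⟨σ_x⟩.

0.800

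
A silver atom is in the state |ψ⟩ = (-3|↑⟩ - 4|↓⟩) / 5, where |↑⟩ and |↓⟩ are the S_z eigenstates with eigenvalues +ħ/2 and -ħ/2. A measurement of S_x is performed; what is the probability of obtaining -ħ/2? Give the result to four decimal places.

|-x⟩ = (|↑⟩ - |↓⟩)/√2, so ⟨-x|ψ⟩ = (1) / (√2·5).
P = |1|² / 50 = 1/50.

0.0200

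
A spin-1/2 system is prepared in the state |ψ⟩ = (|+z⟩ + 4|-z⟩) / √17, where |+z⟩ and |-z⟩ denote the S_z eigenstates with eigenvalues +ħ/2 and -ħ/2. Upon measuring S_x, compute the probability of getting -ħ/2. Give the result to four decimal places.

|-x⟩ = (|+z⟩ - |-z⟩)/√2, so ⟨-x|ψ⟩ = (-3) / (√2·√17).
P = |-3|² / 34 = 9/34.

0.2647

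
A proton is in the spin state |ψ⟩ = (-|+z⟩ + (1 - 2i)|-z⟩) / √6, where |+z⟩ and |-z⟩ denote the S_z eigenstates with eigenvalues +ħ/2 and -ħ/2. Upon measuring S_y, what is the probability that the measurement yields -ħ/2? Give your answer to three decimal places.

|-y⟩ = (|+z⟩ - i|-z⟩)/√2, so ⟨-y|ψ⟩ = (1 + i) / (√2·√6).
P = |1 + i|² / 12 = 2/12.

0.167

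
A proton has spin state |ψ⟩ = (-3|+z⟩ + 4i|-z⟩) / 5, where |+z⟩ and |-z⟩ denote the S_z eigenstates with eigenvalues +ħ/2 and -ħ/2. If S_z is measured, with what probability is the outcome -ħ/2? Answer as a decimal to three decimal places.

0.640

The -ħ/2 outcome corresponds to |-z⟩. Its amplitude in |ψ⟩ is 4i/5.
P = |4i|² / 25 = 16/25.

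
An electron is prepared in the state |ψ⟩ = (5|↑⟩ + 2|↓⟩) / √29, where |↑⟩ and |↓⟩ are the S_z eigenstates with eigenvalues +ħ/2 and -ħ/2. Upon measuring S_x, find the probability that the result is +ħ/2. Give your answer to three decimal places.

|+x⟩ = (|↑⟩ + |↓⟩)/√2, so ⟨+x|ψ⟩ = (7) / (√2·√29).
P = |7|² / 58 = 49/58.

0.845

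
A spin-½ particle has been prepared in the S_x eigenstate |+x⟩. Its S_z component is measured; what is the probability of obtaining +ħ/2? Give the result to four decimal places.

In the S_z basis, |+x⟩ = (|+z⟩ + |-z⟩)/√2 and |+z⟩ = |+z⟩.
|⟨+z|+x⟩|² = 1/2.

0.5000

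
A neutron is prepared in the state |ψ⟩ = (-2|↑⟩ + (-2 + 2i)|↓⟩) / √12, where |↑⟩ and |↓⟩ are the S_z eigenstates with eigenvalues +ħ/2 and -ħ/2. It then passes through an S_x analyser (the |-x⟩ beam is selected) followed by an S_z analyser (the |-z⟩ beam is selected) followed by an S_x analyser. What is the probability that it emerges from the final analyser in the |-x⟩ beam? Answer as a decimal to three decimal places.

First analyser (S_x): P(|-x⟩) = |⟨-x|ψ⟩|² = 4/24.
After stage 1 the state is |-x⟩; P(|-z⟩) = |⟨-z|-x⟩|² = 1/2.
After stage 2 the state is |-z⟩; P(|-x⟩) = |⟨-x|-z⟩|² = 1/2.
Joint probability = 4/24 × 1/2 × 1/2 = 0.042.

0.042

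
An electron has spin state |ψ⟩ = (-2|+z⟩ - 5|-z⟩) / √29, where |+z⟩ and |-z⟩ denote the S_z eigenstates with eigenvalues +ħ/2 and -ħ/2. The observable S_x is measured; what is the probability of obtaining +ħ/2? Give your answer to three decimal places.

|+x⟩ = (|+z⟩ + |-z⟩)/√2, so ⟨+x|ψ⟩ = (-7) / (√2·√29).
P = |-7|² / 58 = 49/58.

0.845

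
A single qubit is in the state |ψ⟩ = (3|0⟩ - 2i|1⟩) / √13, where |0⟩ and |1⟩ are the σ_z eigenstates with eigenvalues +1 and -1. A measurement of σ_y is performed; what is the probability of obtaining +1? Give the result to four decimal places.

0.0385

|+y⟩ = (|0⟩ + i|1⟩)/√2, so ⟨+y|ψ⟩ = (1) / (√2·√13).
P = |1|² / 26 = 1/26.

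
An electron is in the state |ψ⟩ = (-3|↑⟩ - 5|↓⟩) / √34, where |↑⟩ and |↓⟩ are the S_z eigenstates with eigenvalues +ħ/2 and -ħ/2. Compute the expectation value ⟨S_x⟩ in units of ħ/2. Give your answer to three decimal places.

0.882

⟨σ_x⟩ = 2 Re(a* b)/(|a|²+|b|²) with a = -3, b = -5.
a* b = 15, so ⟨σ_x⟩ = 30/34.
⟨S_x⟩ = (ħ/2)·⟨σ_x⟩.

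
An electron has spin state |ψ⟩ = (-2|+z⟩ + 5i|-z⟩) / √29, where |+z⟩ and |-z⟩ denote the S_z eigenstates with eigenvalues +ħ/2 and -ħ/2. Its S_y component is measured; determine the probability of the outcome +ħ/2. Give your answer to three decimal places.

0.155

|+y⟩ = (|+z⟩ + i|-z⟩)/√2, so ⟨+y|ψ⟩ = (3) / (√2·√29).
P = |3|² / 58 = 9/58.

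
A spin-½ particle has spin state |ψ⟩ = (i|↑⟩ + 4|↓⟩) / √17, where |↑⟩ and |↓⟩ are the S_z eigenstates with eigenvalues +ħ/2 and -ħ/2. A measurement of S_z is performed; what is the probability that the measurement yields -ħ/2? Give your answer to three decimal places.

The -ħ/2 outcome corresponds to |↓⟩. Its amplitude in |ψ⟩ is 4/√17.
P = |4|² / 17 = 16/17.

0.941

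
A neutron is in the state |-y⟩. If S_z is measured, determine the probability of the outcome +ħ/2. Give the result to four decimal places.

0.5000

In the S_z basis, |-y⟩ = (|+z⟩ - i|-z⟩)/√2 and |+z⟩ = |+z⟩.
|⟨+z|-y⟩|² = 1/2.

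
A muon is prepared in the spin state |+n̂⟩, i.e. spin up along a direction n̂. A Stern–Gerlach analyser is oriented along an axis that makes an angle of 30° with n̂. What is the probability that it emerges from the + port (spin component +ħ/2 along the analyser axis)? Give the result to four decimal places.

0.9330

For spin-½, the probability of finding spin-up along an axis at angle θ to the initial spin direction is cos²(θ/2); spin-down is sin²(θ/2).
θ = 30°, so P = cos²(15°) ≈ 0.9330.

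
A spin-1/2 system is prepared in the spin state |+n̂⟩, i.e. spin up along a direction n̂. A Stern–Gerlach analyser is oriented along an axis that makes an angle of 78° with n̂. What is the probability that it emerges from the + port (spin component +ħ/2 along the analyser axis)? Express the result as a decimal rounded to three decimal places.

For spin-½, the probability of finding spin-up along an axis at angle θ to the initial spin direction is cos²(θ/2); spin-down is sin²(θ/2).
θ = 78°, so P = cos²(39°) ≈ 0.604.

0.604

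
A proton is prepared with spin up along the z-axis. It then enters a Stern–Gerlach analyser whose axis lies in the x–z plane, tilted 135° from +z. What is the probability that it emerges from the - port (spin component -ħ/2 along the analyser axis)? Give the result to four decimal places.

For spin-½, the probability of finding spin-up along an axis at angle θ to the initial spin direction is cos²(θ/2); spin-down is sin²(θ/2).
θ = 135°, so P = sin²(67.5°) ≈ 0.8536.

0.8536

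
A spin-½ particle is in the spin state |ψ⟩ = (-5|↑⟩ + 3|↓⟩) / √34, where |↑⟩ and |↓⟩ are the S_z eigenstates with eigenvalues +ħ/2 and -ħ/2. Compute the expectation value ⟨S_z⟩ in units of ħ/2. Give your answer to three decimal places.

⟨σ_z⟩ = |a|² - |b|² divided by |a|²+|b|², with a, b the |↑⟩, |↓⟩ amplitudes.
= (25 - 9)/34 = 16/34.
⟨S_z⟩ = (ħ/2)·⟨σ_z⟩.

0.471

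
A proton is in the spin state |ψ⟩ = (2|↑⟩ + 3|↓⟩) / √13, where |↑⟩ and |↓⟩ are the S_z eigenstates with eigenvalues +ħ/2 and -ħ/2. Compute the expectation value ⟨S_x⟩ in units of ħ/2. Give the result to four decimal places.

0.9231

⟨σ_x⟩ = 2 Re(a* b)/(|a|²+|b|²) with a = 2, b = 3.
a* b = 6, so ⟨σ_x⟩ = 12/13.
⟨S_x⟩ = (ħ/2)·⟨σ_x⟩.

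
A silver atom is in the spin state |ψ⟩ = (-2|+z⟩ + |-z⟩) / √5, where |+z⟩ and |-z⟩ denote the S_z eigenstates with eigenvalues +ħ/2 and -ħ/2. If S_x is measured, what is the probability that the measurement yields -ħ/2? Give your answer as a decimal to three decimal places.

|-x⟩ = (|+z⟩ - |-z⟩)/√2, so ⟨-x|ψ⟩ = (-3) / (√2·√5).
P = |-3|² / 10 = 9/10.

0.900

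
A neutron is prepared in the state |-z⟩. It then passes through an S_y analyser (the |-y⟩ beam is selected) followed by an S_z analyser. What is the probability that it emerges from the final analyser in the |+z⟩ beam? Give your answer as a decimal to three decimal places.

First analyser (S_y): from |-z⟩, P(|-y⟩) = 1/2.
After stage 1 the state is |-y⟩; P(|+z⟩) = |⟨+z|-y⟩|² = 1/2.
Joint probability = 1/2 × 1/2 = 0.250.

0.250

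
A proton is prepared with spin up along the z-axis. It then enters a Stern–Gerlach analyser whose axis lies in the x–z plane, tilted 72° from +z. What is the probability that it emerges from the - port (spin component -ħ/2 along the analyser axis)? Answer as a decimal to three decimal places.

0.345

For spin-½, the probability of finding spin-up along an axis at angle θ to the initial spin direction is cos²(θ/2); spin-down is sin²(θ/2).
θ = 72°, so P = sin²(36°) ≈ 0.345.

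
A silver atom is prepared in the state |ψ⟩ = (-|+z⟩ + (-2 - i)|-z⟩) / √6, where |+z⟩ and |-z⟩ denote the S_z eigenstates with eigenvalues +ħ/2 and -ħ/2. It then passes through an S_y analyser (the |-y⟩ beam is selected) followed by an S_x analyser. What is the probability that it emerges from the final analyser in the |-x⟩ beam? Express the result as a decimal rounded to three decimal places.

First analyser (S_y): P(|-y⟩) = |⟨-y|ψ⟩|² = 4/12.
After stage 1 the state is |-y⟩; P(|-x⟩) = |⟨-x|-y⟩|² = 1/2.
Joint probability = 4/12 × 1/2 = 0.167.

0.167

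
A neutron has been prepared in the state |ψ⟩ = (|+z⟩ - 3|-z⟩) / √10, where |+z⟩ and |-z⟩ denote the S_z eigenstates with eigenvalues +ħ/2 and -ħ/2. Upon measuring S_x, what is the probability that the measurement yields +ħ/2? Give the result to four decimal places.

|+x⟩ = (|+z⟩ + |-z⟩)/√2, so ⟨+x|ψ⟩ = (-2) / (√2·√10).
P = |-2|² / 20 = 4/20.

0.2000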